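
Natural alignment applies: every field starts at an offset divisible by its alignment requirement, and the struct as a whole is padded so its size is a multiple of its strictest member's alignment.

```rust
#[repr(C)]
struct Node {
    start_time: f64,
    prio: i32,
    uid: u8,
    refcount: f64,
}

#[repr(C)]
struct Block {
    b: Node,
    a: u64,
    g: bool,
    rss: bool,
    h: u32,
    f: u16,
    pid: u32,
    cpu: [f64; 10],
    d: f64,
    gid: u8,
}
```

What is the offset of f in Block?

Node: @0: start_time [8B, align 8] → 8; @8: prio [4B, align 4] → 12; @12: uid [1B, align 1] → 13; +3 pad (align 8); @16: refcount [8B, align 8] → 24; size 24, align 8
@0: b [24B, align 8] → 24
@24: a [8B, align 8] → 32
@32: g [1B, align 1] → 33
@33: rss [1B, align 1] → 34
+2 pad (align 4)
@36: h [4B, align 4] → 40
@40: f [2B, align 2] → 42

40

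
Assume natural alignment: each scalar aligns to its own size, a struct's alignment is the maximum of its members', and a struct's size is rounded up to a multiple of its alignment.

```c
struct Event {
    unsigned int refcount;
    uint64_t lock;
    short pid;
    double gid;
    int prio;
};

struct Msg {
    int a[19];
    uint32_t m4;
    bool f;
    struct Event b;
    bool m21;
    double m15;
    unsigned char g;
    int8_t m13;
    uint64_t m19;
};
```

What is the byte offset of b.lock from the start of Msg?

Event: @0: refcount [4B, align 4] → 4; +4 pad (align 8); @8: lock [8B, align 8] → 16; @16: pid [2B, align 2] → 18; +6 pad (align 8); @24: gid [8B, align 8] → 32; @32: prio [4B, align 4] → 36; +4 tail pad (align 8); size 40, align 8
@0: a [76B, align 4] → 76
@76: m4 [4B, align 4] → 80
@80: f [1B, align 1] → 81
+7 pad (align 8)
@88: b [40B, align 8] → 128
within Event: lock at 8
88 + 8 = 96

96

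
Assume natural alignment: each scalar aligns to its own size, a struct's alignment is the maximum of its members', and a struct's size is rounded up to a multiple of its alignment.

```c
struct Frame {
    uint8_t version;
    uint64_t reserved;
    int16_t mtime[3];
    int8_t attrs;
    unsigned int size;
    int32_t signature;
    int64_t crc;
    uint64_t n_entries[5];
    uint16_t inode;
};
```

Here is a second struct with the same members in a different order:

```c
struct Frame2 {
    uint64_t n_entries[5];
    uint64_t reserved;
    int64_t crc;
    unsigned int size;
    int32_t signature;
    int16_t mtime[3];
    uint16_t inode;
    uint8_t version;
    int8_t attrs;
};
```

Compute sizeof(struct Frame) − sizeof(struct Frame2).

0..1  version  (1B, 1-aligned)
1..8  -- padding (7B)
8..16  reserved  (8B, 8-aligned)
16..22  mtime  (6B, 2-aligned)
22..23  attrs  (1B, 1-aligned)
23..24  -- padding (1B)
24..28  size  (4B, 4-aligned)
28..32  signature  (4B, 4-aligned)
32..40  crc  (8B, 8-aligned)
40..80  n_entries  (40B, 8-aligned)
80..82  inode  (2B, 2-aligned)
82..88  -- tail padding (6B)
sizeof = 88, alignof = 8
— Frame2 —
0..40  n_entries  (40B, 8-aligned)
40..48  reserved  (8B, 8-aligned)
48..56  crc  (8B, 8-aligned)
56..60  size  (4B, 4-aligned)
60..64  signature  (4B, 4-aligned)
64..70  mtime  (6B, 2-aligned)
70..72  inode  (2B, 2-aligned)
72..73  version  (1B, 1-aligned)
73..74  attrs  (1B, 1-aligned)
74..80  -- tail padding (6B)
sizeof = 80, alignof = 8
88 − 80 = 8

8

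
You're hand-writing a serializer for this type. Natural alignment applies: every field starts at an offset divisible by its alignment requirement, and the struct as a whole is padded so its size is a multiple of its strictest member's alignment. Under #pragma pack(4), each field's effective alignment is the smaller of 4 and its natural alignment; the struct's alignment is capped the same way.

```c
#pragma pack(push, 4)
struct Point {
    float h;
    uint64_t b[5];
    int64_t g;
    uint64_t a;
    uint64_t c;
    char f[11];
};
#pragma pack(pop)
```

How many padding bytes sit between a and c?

0

0..4  h  (4B, 4-aligned)
4..44  b  (40B, 4-aligned)
44..52  g  (8B, 4-aligned)
52..60  a  (8B, 4-aligned)
60..68  c  (8B, 4-aligned)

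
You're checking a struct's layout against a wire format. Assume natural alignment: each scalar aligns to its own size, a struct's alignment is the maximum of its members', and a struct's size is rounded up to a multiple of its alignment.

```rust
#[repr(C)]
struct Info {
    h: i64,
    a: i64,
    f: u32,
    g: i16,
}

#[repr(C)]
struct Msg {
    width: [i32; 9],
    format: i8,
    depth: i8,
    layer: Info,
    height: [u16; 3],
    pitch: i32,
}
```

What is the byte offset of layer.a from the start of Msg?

Info: 0..8  h  (8B, 8-aligned); 8..16  a  (8B, 8-aligned); 16..20  f  (4B, 4-aligned); 20..22  g  (2B, 2-aligned); 22..24  -- tail padding (2B); sizeof = 24, alignof = 8
0..36  width  (36B, 4-aligned)
36..37  format  (1B, 1-aligned)
37..38  depth  (1B, 1-aligned)
38..40  -- padding (2B)
40..64  layer  (24B, 8-aligned)
within Info: a at 8
40 + 8 = 48

48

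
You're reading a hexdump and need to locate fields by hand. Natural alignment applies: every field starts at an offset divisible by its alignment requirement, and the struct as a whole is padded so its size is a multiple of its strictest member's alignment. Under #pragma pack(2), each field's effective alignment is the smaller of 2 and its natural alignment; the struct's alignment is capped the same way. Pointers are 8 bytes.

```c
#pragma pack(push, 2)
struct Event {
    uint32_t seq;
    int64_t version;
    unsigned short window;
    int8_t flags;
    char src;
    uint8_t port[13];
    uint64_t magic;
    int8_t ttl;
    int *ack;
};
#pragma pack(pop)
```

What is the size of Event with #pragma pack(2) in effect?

seq at 0 (size 4, align 2) → ends 4
version at 4 (size 8, align 2) → ends 12
window at 12 (size 2, align 2) → ends 14
flags at 14 (size 1, align 1) → ends 15
src at 15 (size 1, align 1) → ends 16
port at 16 (size 13, align 1) → ends 29
pad 1 to align 2 for magic
magic at 30 (size 8, align 2) → ends 38
ttl at 38 (size 1, align 1) → ends 39
pad 1 to align 2 for ack
ack at 40 (size 8, align 2) → ends 48
total 48 bytes, alignment 2

48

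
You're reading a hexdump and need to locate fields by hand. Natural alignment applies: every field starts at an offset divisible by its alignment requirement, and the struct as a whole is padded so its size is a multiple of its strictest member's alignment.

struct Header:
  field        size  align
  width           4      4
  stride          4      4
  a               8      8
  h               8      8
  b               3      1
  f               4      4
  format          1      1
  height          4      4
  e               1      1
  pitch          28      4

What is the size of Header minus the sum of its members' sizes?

7

width at 0 (size 4, align 4) → ends 4
stride at 4 (size 4, align 4) → ends 8
a at 8 (size 8, align 8) → ends 16
h at 16 (size 8, align 8) → ends 24
b at 24 (size 3, align 1) → ends 27
pad 1 to align 4 for f
f at 28 (size 4, align 4) → ends 32
format at 32 (size 1, align 1) → ends 33
pad 3 to align 4 for height
height at 36 (size 4, align 4) → ends 40
e at 40 (size 1, align 1) → ends 41
pad 3 to align 4 for pitch
pitch at 44 (size 28, align 4) → ends 72
total 72 bytes, alignment 8
data bytes 65, size 72 → padding 7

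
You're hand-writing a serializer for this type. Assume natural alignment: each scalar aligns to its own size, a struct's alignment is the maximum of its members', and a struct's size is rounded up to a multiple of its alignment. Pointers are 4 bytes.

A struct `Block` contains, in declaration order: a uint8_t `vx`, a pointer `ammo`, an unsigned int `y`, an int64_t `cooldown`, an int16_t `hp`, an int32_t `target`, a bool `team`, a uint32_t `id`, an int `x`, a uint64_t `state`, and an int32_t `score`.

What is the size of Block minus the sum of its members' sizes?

0..1  vx  (1B, 1-aligned)
1..4  -- padding (3B)
4..8  ammo  (4B, 4-aligned)
8..12  y  (4B, 4-aligned)
12..16  -- padding (4B)
16..24  cooldown  (8B, 8-aligned)
24..26  hp  (2B, 2-aligned)
26..28  -- padding (2B)
28..32  target  (4B, 4-aligned)
32..33  team  (1B, 1-aligned)
33..36  -- padding (3B)
36..40  id  (4B, 4-aligned)
40..44  x  (4B, 4-aligned)
44..48  -- padding (4B)
48..56  state  (8B, 8-aligned)
56..60  score  (4B, 4-aligned)
60..64  -- tail padding (4B)
sizeof = 64, alignof = 8
data bytes 44, size 64 → padding 20

20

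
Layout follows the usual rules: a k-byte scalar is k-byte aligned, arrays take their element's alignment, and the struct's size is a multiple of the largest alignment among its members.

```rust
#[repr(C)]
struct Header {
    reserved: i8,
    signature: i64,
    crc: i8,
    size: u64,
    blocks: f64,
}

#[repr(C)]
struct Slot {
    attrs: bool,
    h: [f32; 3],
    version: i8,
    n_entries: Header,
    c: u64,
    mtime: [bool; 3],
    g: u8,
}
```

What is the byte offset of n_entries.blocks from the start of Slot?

Header: reserved at 0 (size 1, align 1) → ends 1; pad 7 to align 8 for signature; signature at 8 (size 8, align 8) → ends 16; crc at 16 (size 1, align 1) → ends 17; pad 7 to align 8 for size; size at 24 (size 8, align 8) → ends 32; blocks at 32 (size 8, align 8) → ends 40; total 40 bytes, alignment 8
attrs at 0 (size 1, align 1) → ends 1
pad 3 to align 4 for h
h at 4 (size 12, align 4) → ends 16
version at 16 (size 1, align 1) → ends 17
pad 7 to align 8 for n_entries
n_entries at 24 (size 40, align 8) → ends 64
within Header: blocks at 32
24 + 32 = 56

56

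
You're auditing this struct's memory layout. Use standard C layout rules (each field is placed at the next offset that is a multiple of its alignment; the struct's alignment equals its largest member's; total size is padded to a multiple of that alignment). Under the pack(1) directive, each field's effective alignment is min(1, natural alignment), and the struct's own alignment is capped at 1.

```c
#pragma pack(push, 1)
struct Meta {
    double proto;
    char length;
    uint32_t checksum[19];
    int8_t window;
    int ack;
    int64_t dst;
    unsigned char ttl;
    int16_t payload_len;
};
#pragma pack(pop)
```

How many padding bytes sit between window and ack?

proto at 0 (size 8, align 1) → ends 8
length at 8 (size 1, align 1) → ends 9
checksum at 9 (size 76, align 1) → ends 85
window at 85 (size 1, align 1) → ends 86
ack at 86 (size 4, align 1) → ends 90

0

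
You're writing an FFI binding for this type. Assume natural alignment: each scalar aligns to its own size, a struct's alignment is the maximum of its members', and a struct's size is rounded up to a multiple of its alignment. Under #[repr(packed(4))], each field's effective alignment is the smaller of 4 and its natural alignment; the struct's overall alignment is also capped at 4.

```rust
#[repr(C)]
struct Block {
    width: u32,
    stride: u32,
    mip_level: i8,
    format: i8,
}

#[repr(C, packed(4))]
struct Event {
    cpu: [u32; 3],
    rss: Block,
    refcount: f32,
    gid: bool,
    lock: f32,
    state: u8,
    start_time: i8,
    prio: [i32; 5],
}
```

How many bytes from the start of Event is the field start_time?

Block: width at 0 (size 4, align 4) → ends 4; stride at 4 (size 4, align 4) → ends 8; mip_level at 8 (size 1, align 1) → ends 9; format at 9 (size 1, align 1) → ends 10; tail pad 2 to reach multiple of 4; total 12 bytes, alignment 4
cpu at 0 (size 12, align 4) → ends 12
rss at 12 (size 12, align 4) → ends 24
refcount at 24 (size 4, align 4) → ends 28
gid at 28 (size 1, align 1) → ends 29
pad 3 to align 4 for lock
lock at 32 (size 4, align 4) → ends 36
state at 36 (size 1, align 1) → ends 37
start_time at 37 (size 1, align 1) → ends 38

37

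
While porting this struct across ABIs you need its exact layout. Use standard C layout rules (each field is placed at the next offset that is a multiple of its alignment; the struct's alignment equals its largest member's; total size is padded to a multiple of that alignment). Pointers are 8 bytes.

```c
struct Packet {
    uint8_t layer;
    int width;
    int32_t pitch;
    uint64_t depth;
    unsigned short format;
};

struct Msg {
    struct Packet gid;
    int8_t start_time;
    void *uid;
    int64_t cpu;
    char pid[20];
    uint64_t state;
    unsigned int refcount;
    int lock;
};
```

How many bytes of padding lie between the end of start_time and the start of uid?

7

Packet: @0: layer [1B, align 1] → 1; +3 pad (align 4); @4: width [4B, align 4] → 8; @8: pitch [4B, align 4] → 12; +4 pad (align 8); @16: depth [8B, align 8] → 24; @24: format [2B, align 2] → 26; +6 tail pad (align 8); size 32, align 8
@0: gid [32B, align 8] → 32
@32: start_time [1B, align 1] → 33
+7 pad (align 8)
@40: uid [8B, align 8] → 48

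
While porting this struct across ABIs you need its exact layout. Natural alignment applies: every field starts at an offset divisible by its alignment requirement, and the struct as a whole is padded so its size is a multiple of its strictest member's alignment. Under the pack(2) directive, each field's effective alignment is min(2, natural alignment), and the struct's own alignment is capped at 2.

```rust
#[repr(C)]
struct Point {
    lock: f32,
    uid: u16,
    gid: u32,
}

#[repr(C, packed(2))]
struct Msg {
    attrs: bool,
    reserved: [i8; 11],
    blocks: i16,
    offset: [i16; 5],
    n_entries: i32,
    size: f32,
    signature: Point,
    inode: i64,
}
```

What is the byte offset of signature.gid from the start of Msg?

Point: lock at 0 (size 4, align 4) → ends 4; uid at 4 (size 2, align 2) → ends 6; pad 2 to align 4 for gid; gid at 8 (size 4, align 4) → ends 12; total 12 bytes, alignment 4
attrs at 0 (size 1, align 1) → ends 1
reserved at 1 (size 11, align 1) → ends 12
blocks at 12 (size 2, align 2) → ends 14
offset at 14 (size 10, align 2) → ends 24
n_entries at 24 (size 4, align 2) → ends 28
size at 28 (size 4, align 2) → ends 32
signature at 32 (size 12, align 2) → ends 44
within Point: gid at 8
32 + 8 = 40

40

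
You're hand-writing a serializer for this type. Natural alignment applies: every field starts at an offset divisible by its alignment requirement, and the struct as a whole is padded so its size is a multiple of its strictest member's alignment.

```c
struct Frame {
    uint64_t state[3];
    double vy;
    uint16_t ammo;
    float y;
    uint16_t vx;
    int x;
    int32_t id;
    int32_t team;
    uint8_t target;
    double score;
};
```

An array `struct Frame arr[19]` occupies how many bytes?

1368

state at 0 (size 24, align 8) → ends 24
vy at 24 (size 8, align 8) → ends 32
ammo at 32 (size 2, align 2) → ends 34
pad 2 to align 4 for y
y at 36 (size 4, align 4) → ends 40
vx at 40 (size 2, align 2) → ends 42
pad 2 to align 4 for x
x at 44 (size 4, align 4) → ends 48
id at 48 (size 4, align 4) → ends 52
team at 52 (size 4, align 4) → ends 56
target at 56 (size 1, align 1) → ends 57
pad 7 to align 8 for score
score at 64 (size 8, align 8) → ends 72
total 72 bytes, alignment 8
array of 19: 19 × 72 = 1368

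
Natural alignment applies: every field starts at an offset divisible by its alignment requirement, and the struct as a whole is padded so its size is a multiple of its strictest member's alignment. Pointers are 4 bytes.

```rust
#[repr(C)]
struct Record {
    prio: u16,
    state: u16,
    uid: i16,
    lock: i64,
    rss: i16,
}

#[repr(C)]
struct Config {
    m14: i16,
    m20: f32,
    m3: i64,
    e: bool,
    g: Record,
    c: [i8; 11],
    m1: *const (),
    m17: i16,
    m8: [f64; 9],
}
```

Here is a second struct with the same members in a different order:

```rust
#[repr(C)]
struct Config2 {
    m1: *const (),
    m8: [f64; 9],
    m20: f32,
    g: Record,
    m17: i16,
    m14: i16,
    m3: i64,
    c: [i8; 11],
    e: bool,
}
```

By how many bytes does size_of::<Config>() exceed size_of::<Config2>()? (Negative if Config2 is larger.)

0

Record: 0..2  prio  (2B, 2-aligned); 2..4  state  (2B, 2-aligned); 4..6  uid  (2B, 2-aligned); 6..8  -- padding (2B); 8..16  lock  (8B, 8-aligned); 16..18  rss  (2B, 2-aligned); 18..24  -- tail padding (6B); sizeof = 24, alignof = 8
0..2  m14  (2B, 2-aligned)
2..4  -- padding (2B)
4..8  m20  (4B, 4-aligned)
8..16  m3  (8B, 8-aligned)
16..17  e  (1B, 1-aligned)
17..24  -- padding (7B)
24..48  g  (24B, 8-aligned)
48..59  c  (11B, 1-aligned)
59..60  -- padding (1B)
60..64  m1  (4B, 4-aligned)
64..66  m17  (2B, 2-aligned)
66..72  -- padding (6B)
72..144  m8  (72B, 8-aligned)
sizeof = 144, alignof = 8
— Config2 —
0..4  m1  (4B, 4-aligned)
4..8  -- padding (4B)
8..80  m8  (72B, 8-aligned)
80..84  m20  (4B, 4-aligned)
84..88  -- padding (4B)
88..112  g  (24B, 8-aligned)
112..114  m17  (2B, 2-aligned)
114..116  m14  (2B, 2-aligned)
116..120  -- padding (4B)
120..128  m3  (8B, 8-aligned)
128..139  c  (11B, 1-aligned)
139..140  e  (1B, 1-aligned)
140..144  -- tail padding (4B)
sizeof = 144, alignof = 8
144 − 144 = 0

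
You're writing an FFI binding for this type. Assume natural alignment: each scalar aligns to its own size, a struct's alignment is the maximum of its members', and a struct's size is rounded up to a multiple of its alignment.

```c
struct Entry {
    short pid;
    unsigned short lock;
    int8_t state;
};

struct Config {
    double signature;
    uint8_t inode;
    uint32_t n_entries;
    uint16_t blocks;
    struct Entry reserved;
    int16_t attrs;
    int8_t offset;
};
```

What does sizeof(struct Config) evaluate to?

Entry: pid at 0 (size 2, align 2) → ends 2; lock at 2 (size 2, align 2) → ends 4; state at 4 (size 1, align 1) → ends 5; tail pad 1 to reach multiple of 2; total 6 bytes, alignment 2
signature at 0 (size 8, align 8) → ends 8
inode at 8 (size 1, align 1) → ends 9
pad 3 to align 4 for n_entries
n_entries at 12 (size 4, align 4) → ends 16
blocks at 16 (size 2, align 2) → ends 18
reserved at 18 (size 6, align 2) → ends 24
attrs at 24 (size 2, align 2) → ends 26
offset at 26 (size 1, align 1) → ends 27
tail pad 5 to reach multiple of 8
total 32 bytes, alignment 8

32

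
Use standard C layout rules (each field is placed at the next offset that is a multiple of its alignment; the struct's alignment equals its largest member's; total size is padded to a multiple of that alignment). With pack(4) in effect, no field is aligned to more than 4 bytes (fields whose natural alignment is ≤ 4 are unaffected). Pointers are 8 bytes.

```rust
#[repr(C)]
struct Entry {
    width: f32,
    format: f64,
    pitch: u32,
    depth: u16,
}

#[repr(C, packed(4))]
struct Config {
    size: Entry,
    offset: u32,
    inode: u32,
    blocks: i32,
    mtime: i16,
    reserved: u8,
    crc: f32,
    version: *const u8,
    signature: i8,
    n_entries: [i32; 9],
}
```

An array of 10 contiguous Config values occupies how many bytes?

Entry: width at 0 (size 4, align 4) → ends 4; pad 4 to align 8 for format; format at 8 (size 8, align 8) → ends 16; pitch at 16 (size 4, align 4) → ends 20; depth at 20 (size 2, align 2) → ends 22; tail pad 2 to reach multiple of 8; total 24 bytes, alignment 8
size at 0 (size 24, align 4) → ends 24
offset at 24 (size 4, align 4) → ends 28
inode at 28 (size 4, align 4) → ends 32
blocks at 32 (size 4, align 4) → ends 36
mtime at 36 (size 2, align 2) → ends 38
reserved at 38 (size 1, align 1) → ends 39
pad 1 to align 4 for crc
crc at 40 (size 4, align 4) → ends 44
version at 44 (size 8, align 4) → ends 52
signature at 52 (size 1, align 1) → ends 53
pad 3 to align 4 for n_entries
n_entries at 56 (size 36, align 4) → ends 92
total 92 bytes, alignment 4
array of 10: 10 × 92 = 920

920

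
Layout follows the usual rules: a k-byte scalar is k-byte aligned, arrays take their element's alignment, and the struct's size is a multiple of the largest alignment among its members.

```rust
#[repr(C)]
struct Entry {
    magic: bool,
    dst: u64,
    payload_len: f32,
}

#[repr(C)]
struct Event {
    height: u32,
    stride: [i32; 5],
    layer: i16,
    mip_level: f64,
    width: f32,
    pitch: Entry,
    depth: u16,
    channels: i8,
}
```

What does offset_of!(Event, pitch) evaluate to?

48

Entry: 0..1  magic  (1B, 1-aligned); 1..8  -- padding (7B); 8..16  dst  (8B, 8-aligned); 16..20  payload_len  (4B, 4-aligned); 20..24  -- tail padding (4B); sizeof = 24, alignof = 8
0..4  height  (4B, 4-aligned)
4..24  stride  (20B, 4-aligned)
24..26  layer  (2B, 2-aligned)
26..32  -- padding (6B)
32..40  mip_level  (8B, 8-aligned)
40..44  width  (4B, 4-aligned)
44..48  -- padding (4B)
48..72  pitch  (24B, 8-aligned)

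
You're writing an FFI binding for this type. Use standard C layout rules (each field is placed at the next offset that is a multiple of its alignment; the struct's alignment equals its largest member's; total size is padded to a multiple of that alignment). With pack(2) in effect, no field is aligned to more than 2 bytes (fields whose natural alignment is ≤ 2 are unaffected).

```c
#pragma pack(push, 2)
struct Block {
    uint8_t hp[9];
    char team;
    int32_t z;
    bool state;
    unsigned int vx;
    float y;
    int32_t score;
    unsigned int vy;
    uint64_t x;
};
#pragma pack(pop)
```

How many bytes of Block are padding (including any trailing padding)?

hp at 0 (size 9, align 1) → ends 9
team at 9 (size 1, align 1) → ends 10
z at 10 (size 4, align 2) → ends 14
state at 14 (size 1, align 1) → ends 15
pad 1 to align 2 for vx
vx at 16 (size 4, align 2) → ends 20
y at 20 (size 4, align 2) → ends 24
score at 24 (size 4, align 2) → ends 28
vy at 28 (size 4, align 2) → ends 32
x at 32 (size 8, align 2) → ends 40
total 40 bytes, alignment 2
data bytes 39, size 40 → padding 1

1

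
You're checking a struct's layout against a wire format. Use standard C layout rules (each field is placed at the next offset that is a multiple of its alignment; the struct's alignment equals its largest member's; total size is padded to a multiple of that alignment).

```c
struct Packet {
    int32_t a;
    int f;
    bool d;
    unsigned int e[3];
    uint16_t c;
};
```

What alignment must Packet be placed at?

member alignments: a=4, f=4, d=1, e=4, c=2
max = 4

4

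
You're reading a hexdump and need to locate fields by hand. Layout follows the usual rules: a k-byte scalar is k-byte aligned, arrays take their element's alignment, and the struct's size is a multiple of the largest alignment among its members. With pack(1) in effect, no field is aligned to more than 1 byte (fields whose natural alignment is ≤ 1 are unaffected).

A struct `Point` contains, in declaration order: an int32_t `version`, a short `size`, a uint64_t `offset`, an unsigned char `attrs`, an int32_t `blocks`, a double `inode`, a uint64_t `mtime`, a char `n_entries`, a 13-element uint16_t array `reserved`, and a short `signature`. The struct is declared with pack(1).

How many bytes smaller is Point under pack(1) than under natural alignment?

natural layout:
  0..4  version  (4B, 4-aligned)
  4..6  size  (2B, 2-aligned)
  6..8  -- padding (2B)
  8..16  offset  (8B, 8-aligned)
  16..17  attrs  (1B, 1-aligned)
  17..20  -- padding (3B)
  20..24  blocks  (4B, 4-aligned)
  24..32  inode  (8B, 8-aligned)
  32..40  mtime  (8B, 8-aligned)
  40..41  n_entries  (1B, 1-aligned)
  41..42  -- padding (1B)
  42..68  reserved  (26B, 2-aligned)
  68..70  signature  (2B, 2-aligned)
  70..72  -- tail padding (2B)
  sizeof = 72, alignof = 8
packed(1) layout:
  0..4  version  (4B, 1-aligned)
  4..6  size  (2B, 1-aligned)
  6..14  offset  (8B, 1-aligned)
  14..15  attrs  (1B, 1-aligned)
  15..19  blocks  (4B, 1-aligned)
  19..27  inode  (8B, 1-aligned)
  27..35  mtime  (8B, 1-aligned)
  35..36  n_entries  (1B, 1-aligned)
  36..62  reserved  (26B, 1-aligned)
  62..64  signature  (2B, 1-aligned)
  sizeof = 64, alignof = 1
72 − 64 = 8

8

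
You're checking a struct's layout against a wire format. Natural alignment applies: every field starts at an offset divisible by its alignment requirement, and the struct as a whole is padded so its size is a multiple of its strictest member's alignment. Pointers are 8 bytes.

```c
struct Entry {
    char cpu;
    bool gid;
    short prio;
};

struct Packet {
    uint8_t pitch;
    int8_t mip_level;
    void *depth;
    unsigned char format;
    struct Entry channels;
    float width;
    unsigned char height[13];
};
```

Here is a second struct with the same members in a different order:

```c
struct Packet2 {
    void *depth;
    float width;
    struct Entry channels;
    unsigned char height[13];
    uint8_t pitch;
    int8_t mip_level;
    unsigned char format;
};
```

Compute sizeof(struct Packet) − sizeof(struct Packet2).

16

Entry: @0: cpu [1B, align 1] → 1; @1: gid [1B, align 1] → 2; @2: prio [2B, align 2] → 4; size 4, align 2
@0: pitch [1B, align 1] → 1
@1: mip_level [1B, align 1] → 2
+6 pad (align 8)
@8: depth [8B, align 8] → 16
@16: format [1B, align 1] → 17
+1 pad (align 2)
@18: channels [4B, align 2] → 22
+2 pad (align 4)
@24: width [4B, align 4] → 28
@28: height [13B, align 1] → 41
+7 tail pad (align 8)
size 48, align 8
— Packet2 —
@0: depth [8B, align 8] → 8
@8: width [4B, align 4] → 12
@12: channels [4B, align 2] → 16
@16: height [13B, align 1] → 29
@29: pitch [1B, align 1] → 30
@30: mip_level [1B, align 1] → 31
@31: format [1B, align 1] → 32
size 32, align 8
48 − 32 = 16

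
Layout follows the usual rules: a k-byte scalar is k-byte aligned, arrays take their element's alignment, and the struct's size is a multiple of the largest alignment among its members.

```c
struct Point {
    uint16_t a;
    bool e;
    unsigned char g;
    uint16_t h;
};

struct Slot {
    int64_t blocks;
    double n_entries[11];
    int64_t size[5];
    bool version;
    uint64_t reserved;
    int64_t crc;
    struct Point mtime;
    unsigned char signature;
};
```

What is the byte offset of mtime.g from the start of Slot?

Point: a at 0 (size 2, align 2) → ends 2; e at 2 (size 1, align 1) → ends 3; g at 3 (size 1, align 1) → ends 4; h at 4 (size 2, align 2) → ends 6; total 6 bytes, alignment 2
blocks at 0 (size 8, align 8) → ends 8
n_entries at 8 (size 88, align 8) → ends 96
size at 96 (size 40, align 8) → ends 136
version at 136 (size 1, align 1) → ends 137
pad 7 to align 8 for reserved
reserved at 144 (size 8, align 8) → ends 152
crc at 152 (size 8, align 8) → ends 160
mtime at 160 (size 6, align 2) → ends 166
within Point: g at 3
160 + 3 = 163

163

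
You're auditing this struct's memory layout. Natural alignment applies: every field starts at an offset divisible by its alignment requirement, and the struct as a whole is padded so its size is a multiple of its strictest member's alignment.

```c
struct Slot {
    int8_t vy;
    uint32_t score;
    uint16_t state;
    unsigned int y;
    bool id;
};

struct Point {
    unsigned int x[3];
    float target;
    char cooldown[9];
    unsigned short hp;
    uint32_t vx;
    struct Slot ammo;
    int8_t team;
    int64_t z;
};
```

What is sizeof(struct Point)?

Slot: @0: vy [1B, align 1] → 1; +3 pad (align 4); @4: score [4B, align 4] → 8; @8: state [2B, align 2] → 10; +2 pad (align 4); @12: y [4B, align 4] → 16; @16: id [1B, align 1] → 17; +3 tail pad (align 4); size 20, align 4
@0: x [12B, align 4] → 12
@12: target [4B, align 4] → 16
@16: cooldown [9B, align 1] → 25
+1 pad (align 2)
@26: hp [2B, align 2] → 28
@28: vx [4B, align 4] → 32
@32: ammo [20B, align 4] → 52
@52: team [1B, align 1] → 53
+3 pad (align 8)
@56: z [8B, align 8] → 64
size 64, align 8

64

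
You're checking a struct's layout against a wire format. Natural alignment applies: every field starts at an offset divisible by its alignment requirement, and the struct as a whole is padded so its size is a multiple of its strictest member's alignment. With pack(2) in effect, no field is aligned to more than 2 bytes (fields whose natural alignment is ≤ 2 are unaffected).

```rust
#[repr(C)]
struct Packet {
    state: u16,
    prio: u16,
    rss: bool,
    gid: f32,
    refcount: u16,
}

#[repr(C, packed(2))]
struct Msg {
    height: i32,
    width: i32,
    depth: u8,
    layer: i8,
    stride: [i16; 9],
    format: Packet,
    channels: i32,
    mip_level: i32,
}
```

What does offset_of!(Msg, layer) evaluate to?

9

Packet: @0: state [2B, align 2] → 2; @2: prio [2B, align 2] → 4; @4: rss [1B, align 1] → 5; +3 pad (align 4); @8: gid [4B, align 4] → 12; @12: refcount [2B, align 2] → 14; +2 tail pad (align 4); size 16, align 4
@0: height [4B, align 2] → 4
@4: width [4B, align 2] → 8
@8: depth [1B, align 1] → 9
@9: layer [1B, align 1] → 10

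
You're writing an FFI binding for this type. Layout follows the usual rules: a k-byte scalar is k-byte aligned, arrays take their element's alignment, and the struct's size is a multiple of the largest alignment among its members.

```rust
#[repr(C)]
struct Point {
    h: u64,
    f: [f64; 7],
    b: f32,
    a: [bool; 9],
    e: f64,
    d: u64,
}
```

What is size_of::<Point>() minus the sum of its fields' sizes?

3

0..8  h  (8B, 8-aligned)
8..64  f  (56B, 8-aligned)
64..68  b  (4B, 4-aligned)
68..77  a  (9B, 1-aligned)
77..80  -- padding (3B)
80..88  e  (8B, 8-aligned)
88..96  d  (8B, 8-aligned)
sizeof = 96, alignof = 8
data bytes 93, size 96 → padding 3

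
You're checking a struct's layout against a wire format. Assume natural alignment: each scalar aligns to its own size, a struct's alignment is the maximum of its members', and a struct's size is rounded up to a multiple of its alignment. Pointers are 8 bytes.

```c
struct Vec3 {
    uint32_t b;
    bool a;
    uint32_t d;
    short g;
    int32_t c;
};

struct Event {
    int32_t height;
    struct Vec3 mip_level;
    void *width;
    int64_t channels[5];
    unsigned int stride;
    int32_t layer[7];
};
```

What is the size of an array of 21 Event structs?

2184

Vec3: 0..4  b  (4B, 4-aligned); 4..5  a  (1B, 1-aligned); 5..8  -- padding (3B); 8..12  d  (4B, 4-aligned); 12..14  g  (2B, 2-aligned); 14..16  -- padding (2B); 16..20  c  (4B, 4-aligned); sizeof = 20, alignof = 4
0..4  height  (4B, 4-aligned)
4..24  mip_level  (20B, 4-aligned)
24..32  width  (8B, 8-aligned)
32..72  channels  (40B, 8-aligned)
72..76  stride  (4B, 4-aligned)
76..104  layer  (28B, 4-aligned)
sizeof = 104, alignof = 8
array of 21: 21 × 104 = 2184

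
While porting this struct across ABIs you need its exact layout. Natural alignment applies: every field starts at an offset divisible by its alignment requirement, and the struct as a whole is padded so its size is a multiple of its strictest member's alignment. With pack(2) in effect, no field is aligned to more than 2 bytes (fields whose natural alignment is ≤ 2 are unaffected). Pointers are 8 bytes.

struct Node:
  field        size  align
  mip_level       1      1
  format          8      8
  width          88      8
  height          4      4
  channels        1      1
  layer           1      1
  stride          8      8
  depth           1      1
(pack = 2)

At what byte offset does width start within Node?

@0: mip_level [1B, align 1] → 1
+1 pad (align 2)
@2: format [8B, align 2] → 10
@10: width [88B, align 2] → 98

10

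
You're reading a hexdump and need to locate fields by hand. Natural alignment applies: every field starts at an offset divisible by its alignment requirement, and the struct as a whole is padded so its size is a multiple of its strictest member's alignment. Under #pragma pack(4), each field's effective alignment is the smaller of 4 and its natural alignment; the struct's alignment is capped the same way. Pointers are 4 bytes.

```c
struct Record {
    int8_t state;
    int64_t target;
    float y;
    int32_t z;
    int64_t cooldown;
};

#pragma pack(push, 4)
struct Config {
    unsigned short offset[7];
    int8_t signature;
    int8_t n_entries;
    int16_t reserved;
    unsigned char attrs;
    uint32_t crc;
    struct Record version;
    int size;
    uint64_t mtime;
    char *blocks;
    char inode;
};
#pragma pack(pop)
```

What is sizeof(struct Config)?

76 bytes

Record: 0..1  state  (1B, 1-aligned); 1..8  -- padding (7B); 8..16  target  (8B, 8-aligned); 16..20  y  (4B, 4-aligned); 20..24  z  (4B, 4-aligned); 24..32  cooldown  (8B, 8-aligned); sizeof = 32, alignof = 8
0..14  offset  (14B, 2-aligned)
14..15  signature  (1B, 1-aligned)
15..16  n_entries  (1B, 1-aligned)
16..18  reserved  (2B, 2-aligned)
18..19  attrs  (1B, 1-aligned)
19..20  -- padding (1B)
20..24  crc  (4B, 4-aligned)
24..56  version  (32B, 4-aligned)
56..60  size  (4B, 4-aligned)
60..68  mtime  (8B, 4-aligned)
68..72  blocks  (4B, 4-aligned)
72..73  inode  (1B, 1-aligned)
73..76  -- tail padding (3B)
sizeof = 76, alignof = 4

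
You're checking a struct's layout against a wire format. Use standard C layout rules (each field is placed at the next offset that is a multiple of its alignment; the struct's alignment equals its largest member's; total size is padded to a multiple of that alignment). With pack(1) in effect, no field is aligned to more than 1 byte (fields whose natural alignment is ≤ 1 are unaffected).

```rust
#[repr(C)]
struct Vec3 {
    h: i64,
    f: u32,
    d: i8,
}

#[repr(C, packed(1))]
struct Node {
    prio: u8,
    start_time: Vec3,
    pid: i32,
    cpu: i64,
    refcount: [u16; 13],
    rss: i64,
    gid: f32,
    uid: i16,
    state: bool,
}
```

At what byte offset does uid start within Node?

67

Vec3: @0: h [8B, align 8] → 8; @8: f [4B, align 4] → 12; @12: d [1B, align 1] → 13; +3 tail pad (align 8); size 16, align 8
@0: prio [1B, align 1] → 1
@1: start_time [16B, align 1] → 17
@17: pid [4B, align 1] → 21
@21: cpu [8B, align 1] → 29
@29: refcount [26B, align 1] → 55
@55: rss [8B, align 1] → 63
@63: gid [4B, align 1] → 67
@67: uid [2B, align 1] → 69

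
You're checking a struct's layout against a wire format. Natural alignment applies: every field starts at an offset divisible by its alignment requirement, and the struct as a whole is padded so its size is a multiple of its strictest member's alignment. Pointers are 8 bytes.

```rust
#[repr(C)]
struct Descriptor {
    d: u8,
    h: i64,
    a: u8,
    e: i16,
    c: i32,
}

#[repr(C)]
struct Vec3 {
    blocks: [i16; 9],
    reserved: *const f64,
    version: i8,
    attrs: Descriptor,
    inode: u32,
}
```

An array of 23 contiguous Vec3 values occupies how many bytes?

Descriptor: @0: d [1B, align 1] → 1; +7 pad (align 8); @8: h [8B, align 8] → 16; @16: a [1B, align 1] → 17; +1 pad (align 2); @18: e [2B, align 2] → 20; @20: c [4B, align 4] → 24; size 24, align 8
@0: blocks [18B, align 2] → 18
+6 pad (align 8)
@24: reserved [8B, align 8] → 32
@32: version [1B, align 1] → 33
+7 pad (align 8)
@40: attrs [24B, align 8] → 64
@64: inode [4B, align 4] → 68
+4 tail pad (align 8)
size 72, align 8
array of 23: 23 × 72 = 1656

1656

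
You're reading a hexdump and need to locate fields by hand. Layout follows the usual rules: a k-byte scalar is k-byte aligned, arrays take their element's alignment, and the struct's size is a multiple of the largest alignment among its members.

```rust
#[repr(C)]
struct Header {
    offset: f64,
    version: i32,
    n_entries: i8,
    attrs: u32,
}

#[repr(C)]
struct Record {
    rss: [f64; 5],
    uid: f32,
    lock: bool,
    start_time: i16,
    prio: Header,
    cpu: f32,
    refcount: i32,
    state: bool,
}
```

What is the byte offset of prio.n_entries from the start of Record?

60

Header: offset at 0 (size 8, align 8) → ends 8; version at 8 (size 4, align 4) → ends 12; n_entries at 12 (size 1, align 1) → ends 13; pad 3 to align 4 for attrs; attrs at 16 (size 4, align 4) → ends 20; tail pad 4 to reach multiple of 8; total 24 bytes, alignment 8
rss at 0 (size 40, align 8) → ends 40
uid at 40 (size 4, align 4) → ends 44
lock at 44 (size 1, align 1) → ends 45
pad 1 to align 2 for start_time
start_time at 46 (size 2, align 2) → ends 48
prio at 48 (size 24, align 8) → ends 72
within Header: n_entries at 12
48 + 12 = 60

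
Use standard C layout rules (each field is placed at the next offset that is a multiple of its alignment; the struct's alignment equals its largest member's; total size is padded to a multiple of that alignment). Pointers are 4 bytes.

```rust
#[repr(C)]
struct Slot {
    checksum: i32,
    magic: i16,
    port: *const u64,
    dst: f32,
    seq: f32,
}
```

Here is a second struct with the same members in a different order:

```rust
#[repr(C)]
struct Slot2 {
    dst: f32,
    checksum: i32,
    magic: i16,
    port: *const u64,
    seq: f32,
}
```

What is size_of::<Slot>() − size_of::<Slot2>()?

0..4  checksum  (4B, 4-aligned)
4..6  magic  (2B, 2-aligned)
6..8  -- padding (2B)
8..12  port  (4B, 4-aligned)
12..16  dst  (4B, 4-aligned)
16..20  seq  (4B, 4-aligned)
sizeof = 20, alignof = 4
— Slot2 —
0..4  dst  (4B, 4-aligned)
4..8  checksum  (4B, 4-aligned)
8..10  magic  (2B, 2-aligned)
10..12  -- padding (2B)
12..16  port  (4B, 4-aligned)
16..20  seq  (4B, 4-aligned)
sizeof = 20, alignof = 4
20 − 20 = 0

0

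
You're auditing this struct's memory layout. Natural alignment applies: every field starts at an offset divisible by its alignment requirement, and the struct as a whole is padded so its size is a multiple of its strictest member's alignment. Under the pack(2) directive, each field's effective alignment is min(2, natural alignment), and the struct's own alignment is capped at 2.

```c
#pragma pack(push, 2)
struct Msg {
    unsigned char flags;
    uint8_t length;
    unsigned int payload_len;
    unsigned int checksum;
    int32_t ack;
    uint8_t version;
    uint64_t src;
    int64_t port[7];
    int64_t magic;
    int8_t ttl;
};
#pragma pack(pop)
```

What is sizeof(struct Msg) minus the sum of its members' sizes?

@0: flags [1B, align 1] → 1
@1: length [1B, align 1] → 2
@2: payload_len [4B, align 2] → 6
@6: checksum [4B, align 2] → 10
@10: ack [4B, align 2] → 14
@14: version [1B, align 1] → 15
+1 pad (align 2)
@16: src [8B, align 2] → 24
@24: port [56B, align 2] → 80
@80: magic [8B, align 2] → 88
@88: ttl [1B, align 1] → 89
+1 tail pad (align 2)
size 90, align 2
data bytes 88, size 90 → padding 2

2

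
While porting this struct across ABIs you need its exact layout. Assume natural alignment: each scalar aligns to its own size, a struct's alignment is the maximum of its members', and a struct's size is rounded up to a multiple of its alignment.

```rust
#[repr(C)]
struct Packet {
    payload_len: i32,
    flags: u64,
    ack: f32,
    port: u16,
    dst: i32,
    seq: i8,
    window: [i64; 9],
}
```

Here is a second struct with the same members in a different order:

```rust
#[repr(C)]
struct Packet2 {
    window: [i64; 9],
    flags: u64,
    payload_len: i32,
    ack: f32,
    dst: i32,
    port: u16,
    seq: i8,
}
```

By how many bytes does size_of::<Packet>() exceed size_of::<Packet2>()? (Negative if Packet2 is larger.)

8

0..4  payload_len  (4B, 4-aligned)
4..8  -- padding (4B)
8..16  flags  (8B, 8-aligned)
16..20  ack  (4B, 4-aligned)
20..22  port  (2B, 2-aligned)
22..24  -- padding (2B)
24..28  dst  (4B, 4-aligned)
28..29  seq  (1B, 1-aligned)
29..32  -- padding (3B)
32..104  window  (72B, 8-aligned)
sizeof = 104, alignof = 8
— Packet2 —
0..72  window  (72B, 8-aligned)
72..80  flags  (8B, 8-aligned)
80..84  payload_len  (4B, 4-aligned)
84..88  ack  (4B, 4-aligned)
88..92  dst  (4B, 4-aligned)
92..94  port  (2B, 2-aligned)
94..95  seq  (1B, 1-aligned)
95..96  -- tail padding (1B)
sizeof = 96, alignof = 8
104 − 96 = 8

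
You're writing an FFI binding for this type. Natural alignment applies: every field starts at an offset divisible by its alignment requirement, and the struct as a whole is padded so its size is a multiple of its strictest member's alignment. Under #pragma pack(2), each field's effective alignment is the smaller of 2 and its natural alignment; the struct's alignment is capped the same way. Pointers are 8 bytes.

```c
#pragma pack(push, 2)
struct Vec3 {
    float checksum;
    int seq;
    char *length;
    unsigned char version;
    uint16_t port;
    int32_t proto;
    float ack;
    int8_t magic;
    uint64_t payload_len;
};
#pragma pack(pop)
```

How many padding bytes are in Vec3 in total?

2

@0: checksum [4B, align 2] → 4
@4: seq [4B, align 2] → 8
@8: length [8B, align 2] → 16
@16: version [1B, align 1] → 17
+1 pad (align 2)
@18: port [2B, align 2] → 20
@20: proto [4B, align 2] → 24
@24: ack [4B, align 2] → 28
@28: magic [1B, align 1] → 29
+1 pad (align 2)
@30: payload_len [8B, align 2] → 38
size 38, align 2
data bytes 36, size 38 → padding 2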